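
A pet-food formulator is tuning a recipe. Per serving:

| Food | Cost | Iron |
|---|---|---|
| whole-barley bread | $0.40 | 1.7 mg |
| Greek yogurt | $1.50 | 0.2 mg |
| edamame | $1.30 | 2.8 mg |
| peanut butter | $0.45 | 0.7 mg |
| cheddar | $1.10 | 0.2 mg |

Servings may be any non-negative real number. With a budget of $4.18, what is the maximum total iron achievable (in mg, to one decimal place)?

Iron per dollar: whole-barley bread 4.25, edamame 2.154, peanut butter 1.556, cheddar 0.1818, Greek yogurt 0.1333.
With no serving limits, spend the whole cost allowance on whole-barley bread: $4.18 / $0.40 × 1.7 mg = 17.8 mg.

17.8 mg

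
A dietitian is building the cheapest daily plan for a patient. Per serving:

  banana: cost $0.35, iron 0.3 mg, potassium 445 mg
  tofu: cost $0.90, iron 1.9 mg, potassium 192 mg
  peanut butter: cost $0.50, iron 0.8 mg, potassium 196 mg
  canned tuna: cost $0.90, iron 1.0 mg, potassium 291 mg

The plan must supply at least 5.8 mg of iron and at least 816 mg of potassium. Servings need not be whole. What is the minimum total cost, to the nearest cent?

$2.86

An LP optimum is at a vertex; with two nutrient constraints at most two foods are used. Check each candidate.
banana only: max(5.8/0.3, 816/445) = 19.33 servings → $6.77.
tofu only: max(5.8/1.9, 816/192) = 4.25 servings → $3.83.
peanut butter only: max(5.8/0.8, 816/196) = 7.25 servings → $3.62.
canned tuna only: max(5.8/1.0, 816/291) = 5.8 servings → $5.22.
banana + tofu with both tight: 0.5544 servings and 2.965 servings → $2.86.
banana + peanut butter: the both-tight solution has a negative serving — not a feasible corner.
banana + canned tuna with both targets exact would need a negative amount; discard.
tofu + peanut butter with both tight: 2.212 servings and 1.996 servings → $2.99.
tofu + canned tuna with both tight: 2.416 servings and 1.21 servings → $3.26.
peanut butter + canned tuna: the both-tight solution has a negative serving — not a feasible corner.
The minimum over all feasible corners is $2.86.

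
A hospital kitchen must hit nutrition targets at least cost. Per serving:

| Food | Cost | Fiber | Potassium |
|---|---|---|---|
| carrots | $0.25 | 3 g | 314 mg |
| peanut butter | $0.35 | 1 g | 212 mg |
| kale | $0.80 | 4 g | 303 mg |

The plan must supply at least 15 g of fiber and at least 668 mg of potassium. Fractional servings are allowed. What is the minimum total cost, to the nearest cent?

$1.25

Compare the cost at each extreme point of the feasible region.
carrots only: max(15/3, 668/314) = 5 servings → $1.25.
peanut butter only: max(15/1, 668/212) = 15 servings → $5.25.
kale only: max(15/4, 668/303) = 3.75 servings → $3.00.
carrots + peanut butter with both targets exact would need a negative amount; discard.
carrots + kale with both targets exact would need a negative amount; discard.
peanut butter + kale: the both-tight solution has a negative serving — not a feasible corner.
Cheapest feasible corner: $1.25.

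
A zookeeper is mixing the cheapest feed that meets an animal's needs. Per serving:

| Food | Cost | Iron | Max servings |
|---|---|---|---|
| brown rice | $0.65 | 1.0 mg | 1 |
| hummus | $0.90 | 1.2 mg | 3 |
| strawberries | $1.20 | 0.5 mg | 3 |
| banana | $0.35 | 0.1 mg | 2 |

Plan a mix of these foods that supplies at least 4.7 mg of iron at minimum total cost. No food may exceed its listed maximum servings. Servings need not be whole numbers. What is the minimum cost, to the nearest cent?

Cost per mg of iron: brown rice $0.6500, hummus $0.7500, strawberries $2.4000, banana $3.5000.
Take 1 serving of brown rice: +1.0 mg iron for $0.65 (total $0.65, still need 3.7 mg).
Take 3 servings of hummus: +3.6 mg iron for $2.70 (total $3.35, still need 0.1 mg).
Take 0.2 servings of strawberries: +0.1 mg iron for $0.24 (total $3.59, still need 0.0 mg).
Greedy by cheapest-per-mg is optimal for a single linear constraint, so the minimum cost is $3.59.

$3.59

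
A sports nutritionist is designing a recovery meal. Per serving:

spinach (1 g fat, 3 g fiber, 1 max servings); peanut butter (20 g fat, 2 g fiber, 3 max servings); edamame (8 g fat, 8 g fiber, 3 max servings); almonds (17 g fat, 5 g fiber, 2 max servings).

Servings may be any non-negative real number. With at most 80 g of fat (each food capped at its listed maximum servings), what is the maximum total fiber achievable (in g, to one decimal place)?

39.1 g

Fiber per g fat: spinach 3, edamame 1, almonds 0.2941, peanut butter 0.1.
Take 1 serving of spinach: uses 1 g fat, +3.0 g fiber (running total 3.0 g).
Take 3 servings of edamame: uses 24 g fat, +24.0 g fiber (running total 27.0 g).
Take 2 servings of almonds: uses 34 g fat, +10.0 g fiber (running total 37.0 g).
Take 1.05 servings of peanut butter: uses 21 g fat, +2.1 g fiber (running total 39.1 g).
Greedy by best ratio exhausts the fat allowance optimally: 39.1 g.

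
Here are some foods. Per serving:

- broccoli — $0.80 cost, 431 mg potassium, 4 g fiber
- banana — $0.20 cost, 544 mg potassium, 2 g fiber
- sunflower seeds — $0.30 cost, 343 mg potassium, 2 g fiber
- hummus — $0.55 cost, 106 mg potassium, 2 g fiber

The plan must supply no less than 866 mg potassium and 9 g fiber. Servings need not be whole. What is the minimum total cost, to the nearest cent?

$0.90

This is a tiny linear program; its minimum lies at a vertex of the feasible set. List the vertices and price them.
broccoli only: max(866/431, 9/4) = 2.25 servings → $1.80.
banana only: max(866/544, 9/2) = 4.5 servings → $0.90.
sunflower seeds only: max(866/343, 9/2) = 4.5 servings → $1.35.
hummus only: max(866/106, 9/2) = 8.17 servings → $4.49.
broccoli + banana: intersection lies outside the first quadrant.
broccoli + sunflower seeds with both targets exact would need a negative amount; discard.
broccoli + hummus with both tight: 1.776 servings and 0.9475 servings → $1.94.
banana + sunflower seeds: the both-tight solution has a negative serving — not a feasible corner.
banana + hummus with both tight: 0.8881 servings and 3.612 servings → $2.16.
sunflower seeds + hummus with both tight: 1.641 servings and 2.859 servings → $2.06.
So the least-cost plan costs $0.90.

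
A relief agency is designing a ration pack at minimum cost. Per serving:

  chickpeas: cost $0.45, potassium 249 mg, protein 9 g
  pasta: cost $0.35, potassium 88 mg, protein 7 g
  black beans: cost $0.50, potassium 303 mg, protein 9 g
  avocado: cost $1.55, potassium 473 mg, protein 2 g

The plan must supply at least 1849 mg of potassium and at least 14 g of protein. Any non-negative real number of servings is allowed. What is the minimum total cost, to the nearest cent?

The cheapest plan sits at a corner of the feasible region — with two constraints it uses at most two foods.
chickpeas only: max(1849/249, 14/9) = 7.426 servings → $3.34.
pasta only: max(1849/88, 14/7) = 21.01 servings → $7.35.
black beans only: max(1849/303, 14/9) = 6.102 servings → $3.05.
avocado only: max(1849/473, 14/2) = 7 servings → $10.85.
chickpeas + pasta with both targets exact would need a negative amount; discard.
chickpeas + black beans: intersection lies outside the first quadrant.
chickpeas + avocado with both tight: 0.7779 servings and 3.5 servings → $5.77.
pasta + black beans: the both-tight solution has a negative serving — not a feasible corner.
pasta + avocado with both tight: 0.9327 servings and 3.736 servings → $6.12.
black beans + avocado with both tight: 0.8009 servings and 3.396 servings → $5.66.
Cheapest feasible corner: $3.05.

$3.05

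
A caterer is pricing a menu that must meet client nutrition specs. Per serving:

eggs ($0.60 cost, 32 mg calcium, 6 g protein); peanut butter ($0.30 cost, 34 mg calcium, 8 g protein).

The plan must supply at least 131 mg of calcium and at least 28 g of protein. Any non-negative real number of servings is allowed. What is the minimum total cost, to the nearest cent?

$1.16

At the optimum either one food covers both requirements or two foods hit both targets exactly; no other combination can be cheaper.
eggs only: max(131/32, 28/6) = 4.667 servings → $2.80.
peanut butter only: max(131/34, 28/8) = 3.853 servings → $1.16.
eggs + peanut butter with both tight: 1.846 servings and 2.115 servings → $1.74.
The minimum over all feasible corners is $1.16.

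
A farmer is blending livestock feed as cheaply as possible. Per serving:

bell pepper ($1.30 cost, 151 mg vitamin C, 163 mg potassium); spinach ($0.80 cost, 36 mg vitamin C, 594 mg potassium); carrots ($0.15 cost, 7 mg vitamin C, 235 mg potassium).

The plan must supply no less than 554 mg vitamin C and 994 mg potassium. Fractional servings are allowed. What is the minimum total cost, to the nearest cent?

$4.93

With two linear requirements the optimum uses one or two foods; enumerate the corners.
bell pepper only: max(554/151, 994/163) = 6.098 servings → $7.93.
spinach only: max(554/36, 994/594) = 15.39 servings → $12.31.
carrots only: max(554/7, 994/235) = 79.14 servings → $11.87.
bell pepper + spinach with both tight: 3.499 servings and 0.7133 servings → $5.12.
bell pepper + carrots with both tight: 3.588 servings and 1.741 servings → $4.93.
spinach + carrots: the both-tight solution has a negative serving — not a feasible corner.
Cheapest feasible corner: $4.93.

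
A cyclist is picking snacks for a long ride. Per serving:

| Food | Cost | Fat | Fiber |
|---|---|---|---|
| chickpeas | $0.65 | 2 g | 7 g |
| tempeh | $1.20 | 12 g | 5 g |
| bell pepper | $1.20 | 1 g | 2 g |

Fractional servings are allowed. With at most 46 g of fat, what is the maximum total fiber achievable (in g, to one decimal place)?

161.0 g

Fiber per g fat: chickpeas 3.5, bell pepper 2, tempeh 0.4167.
With no serving limits, spend the whole fat allowance on chickpeas: 46 g / 2 g × 7 g = 161.0 g.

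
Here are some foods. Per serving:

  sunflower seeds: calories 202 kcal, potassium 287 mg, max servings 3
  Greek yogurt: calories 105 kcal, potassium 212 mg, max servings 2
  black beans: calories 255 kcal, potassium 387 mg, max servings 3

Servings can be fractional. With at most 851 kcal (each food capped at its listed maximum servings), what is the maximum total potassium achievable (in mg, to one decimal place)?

1396.8 mg

Potassium per kcal: Greek yogurt 2.019, black beans 1.518, sunflower seeds 1.421.
Take 2 servings of Greek yogurt: uses 210 kcal, +424.0 mg potassium (running total 424.0 mg).
Take 2.514 servings of black beans: uses 641 kcal, +972.8 mg potassium (running total 1396.8 mg).
Greedy by best ratio exhausts the calories allowance optimally: 1396.8 mg.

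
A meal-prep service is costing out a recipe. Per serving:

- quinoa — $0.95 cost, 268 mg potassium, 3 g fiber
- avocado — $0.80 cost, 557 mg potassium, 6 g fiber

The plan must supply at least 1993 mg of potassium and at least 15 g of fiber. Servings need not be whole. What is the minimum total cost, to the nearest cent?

With two linear requirements the optimum uses one or two foods; enumerate the corners.
quinoa only: max(1993/268, 15/3) = 7.437 servings → $7.06.
avocado only: max(1993/557, 15/6) = 3.578 servings → $2.86.
quinoa + avocado with both targets exact would need a negative amount; discard.
Cheapest feasible corner: $2.86.

$2.86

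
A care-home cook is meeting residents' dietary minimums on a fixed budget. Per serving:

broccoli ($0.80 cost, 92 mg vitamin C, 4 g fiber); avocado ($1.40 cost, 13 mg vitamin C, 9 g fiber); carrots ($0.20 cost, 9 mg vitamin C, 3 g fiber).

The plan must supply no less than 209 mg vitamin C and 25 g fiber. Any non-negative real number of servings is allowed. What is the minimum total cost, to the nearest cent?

$2.56

A basic optimal solution has at most two foods positive. Try each food alone and each pair with both targets met exactly.
broccoli only: max(209/92, 25/4) = 6.25 servings → $5.00.
avocado only: max(209/13, 25/9) = 16.08 servings → $22.51.
carrots only: max(209/9, 25/3) = 23.22 servings → $4.64.
broccoli + avocado with both tight: 2.005 servings and 1.887 servings → $4.25.
broccoli + carrots with both tight: 1.675 servings and 6.1 servings → $2.56.
avocado + carrots with both targets exact would need a negative amount; discard.
So the least-cost plan costs $2.56.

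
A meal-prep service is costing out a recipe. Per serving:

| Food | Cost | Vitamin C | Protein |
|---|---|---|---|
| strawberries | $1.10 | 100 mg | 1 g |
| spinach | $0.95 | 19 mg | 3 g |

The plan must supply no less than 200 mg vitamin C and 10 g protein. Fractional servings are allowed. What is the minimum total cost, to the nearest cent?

$4.31

Two binding constraints pin down two serving amounts, so the optimal mix uses at most two foods. The candidates are each food alone (scaled to the tighter of vitamin C/protein) and each pair with both constraints tight.
strawberries only: max(200/100, 10/1) = 10 servings → $11.00.
spinach only: max(200/19, 10/3) = 10.53 servings → $10.00.
strawberries + spinach with both tight: 1.459 servings and 2.847 servings → $4.31.
The minimum over all feasible corners is $4.31.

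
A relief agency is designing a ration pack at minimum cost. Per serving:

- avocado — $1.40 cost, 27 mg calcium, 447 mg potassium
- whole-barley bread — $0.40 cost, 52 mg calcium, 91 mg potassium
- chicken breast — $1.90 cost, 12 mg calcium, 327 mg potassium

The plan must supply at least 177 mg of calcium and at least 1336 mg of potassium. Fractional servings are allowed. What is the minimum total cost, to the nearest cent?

Two binding constraints pin down two serving amounts, so the optimal mix uses at most two foods. The candidates are each food alone (scaled to the tighter of calcium/potassium) and each pair with both constraints tight.
avocado only: max(177/27, 1336/447) = 6.556 servings → $9.18.
whole-barley bread only: max(177/52, 1336/91) = 14.68 servings → $5.87.
chicken breast only: max(177/12, 1336/327) = 14.75 servings → $28.02.
avocado + whole-barley bread with both tight: 2.567 servings and 2.071 servings → $4.42.
avocado + chicken breast: intersection lies outside the first quadrant.
whole-barley bread + chicken breast with both tight: 2.63 servings and 3.354 servings → $7.42.
So the least-cost plan costs $4.42.

$4.42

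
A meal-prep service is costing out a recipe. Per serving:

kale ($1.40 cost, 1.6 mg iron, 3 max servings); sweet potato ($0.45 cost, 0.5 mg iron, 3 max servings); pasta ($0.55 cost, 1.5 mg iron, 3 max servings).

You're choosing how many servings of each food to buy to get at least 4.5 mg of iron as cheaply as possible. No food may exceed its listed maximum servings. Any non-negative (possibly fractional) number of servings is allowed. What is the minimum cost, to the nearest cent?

Cost per mg of iron: pasta $0.3667, kale $0.8750, sweet potato $0.9000.
Take 3 servings of pasta: +4.5 mg iron for $1.65 (total $1.65, still need 0.0 mg).
Greedy by cheapest-per-mg is optimal for a single linear constraint, so the minimum cost is $1.65.

$1.65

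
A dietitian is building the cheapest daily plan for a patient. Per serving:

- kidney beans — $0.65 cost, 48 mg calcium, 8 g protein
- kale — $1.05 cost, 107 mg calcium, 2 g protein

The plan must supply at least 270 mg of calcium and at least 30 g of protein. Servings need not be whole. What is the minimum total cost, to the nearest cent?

$3.28

Compare the cost at each extreme point of the feasible region.
kidney beans only: max(270/48, 30/8) = 5.625 servings → $3.66.
kale only: max(270/107, 30/2) = 15 servings → $15.75.
kidney beans + kale with both tight: 3.513 servings and 0.9474 servings → $3.28.
Cheapest feasible corner: $3.28.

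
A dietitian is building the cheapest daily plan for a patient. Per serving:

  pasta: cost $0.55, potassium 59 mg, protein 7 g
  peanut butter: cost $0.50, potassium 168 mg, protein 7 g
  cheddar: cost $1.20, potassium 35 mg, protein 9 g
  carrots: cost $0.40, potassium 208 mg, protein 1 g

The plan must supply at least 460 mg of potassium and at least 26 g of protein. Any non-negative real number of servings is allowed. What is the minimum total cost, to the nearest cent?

At the optimum either one food covers both requirements or two foods hit both targets exactly; no other combination can be cheaper.
pasta only: max(460/59, 26/7) = 7.797 servings → $4.29.
peanut butter only: max(460/168, 26/7) = 3.714 servings → $1.86.
cheddar only: max(460/35, 26/9) = 13.14 servings → $15.77.
carrots only: max(460/208, 26/1) = 26 servings → $10.40.
pasta + peanut butter with both tight: 1.505 servings and 2.21 servings → $1.93.
pasta + cheddar: intersection lies outside the first quadrant.
pasta + carrots with both tight: 3.542 servings and 1.207 servings → $2.43.
peanut butter + cheddar with both tight: 2.549 servings and 0.9061 servings → $2.36.
peanut butter + carrots: intersection lies outside the first quadrant.
cheddar + carrots with both tight: 2.694 servings and 1.758 servings → $3.94.
The minimum over all feasible corners is $1.86.

$1.86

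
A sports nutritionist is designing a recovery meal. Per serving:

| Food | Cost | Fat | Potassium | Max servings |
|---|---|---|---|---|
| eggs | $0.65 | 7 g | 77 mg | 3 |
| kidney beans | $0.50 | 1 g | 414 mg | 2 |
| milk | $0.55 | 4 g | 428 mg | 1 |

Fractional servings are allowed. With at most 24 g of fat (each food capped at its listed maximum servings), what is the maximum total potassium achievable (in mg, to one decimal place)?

1454.0 mg

Potassium per g fat: kidney beans 414, milk 107, eggs 11.
Take 2 servings of kidney beans: uses 2 g fat, +828.0 mg potassium (running total 828.0 mg).
Take 1 serving of milk: uses 4 g fat, +428.0 mg potassium (running total 1256.0 mg).
Take 2.571 servings of eggs: uses 18 g fat, +198.0 mg potassium (running total 1454.0 mg).
Greedy by best ratio exhausts the fat allowance optimally: 1454.0 mg.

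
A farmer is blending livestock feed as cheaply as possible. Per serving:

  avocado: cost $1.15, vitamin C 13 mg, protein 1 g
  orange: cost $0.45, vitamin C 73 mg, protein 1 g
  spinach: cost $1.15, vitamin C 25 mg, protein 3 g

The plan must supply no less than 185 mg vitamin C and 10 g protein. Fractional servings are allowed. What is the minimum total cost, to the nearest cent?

Minimising a linear cost over {vitamin C ≥ 185, protein ≥ 10, servings ≥ 0} — the optimum is at a vertex, using one or two foods.
avocado only: max(185/13, 10/1) = 14.23 servings → $16.37.
orange only: max(185/73, 10/1) = 10 servings → $4.50.
spinach only: max(185/25, 10/3) = 7.4 servings → $8.51.
avocado + orange with both tight: 9.083 servings and 0.9167 servings → $10.86.
avocado + spinach: the both-tight solution has a negative serving — not a feasible corner.
orange + spinach with both tight: 1.572 servings and 2.809 servings → $3.94.
The minimum over all feasible corners is $3.94.

$3.94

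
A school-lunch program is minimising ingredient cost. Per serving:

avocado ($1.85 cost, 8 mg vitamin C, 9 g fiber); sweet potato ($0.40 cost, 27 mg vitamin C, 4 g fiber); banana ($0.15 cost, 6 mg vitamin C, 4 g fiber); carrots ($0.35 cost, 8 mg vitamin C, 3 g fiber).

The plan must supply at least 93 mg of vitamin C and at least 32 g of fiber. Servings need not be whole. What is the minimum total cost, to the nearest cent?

At the optimum either one food covers both requirements or two foods hit both targets exactly; no other combination can be cheaper.
avocado only: max(93/8, 32/9) = 11.62 servings → $21.51.
sweet potato only: max(93/27, 32/4) = 8 servings → $3.20.
banana only: max(93/6, 32/4) = 15.5 servings → $2.33.
carrots only: max(93/8, 32/3) = 11.62 servings → $4.07.
avocado + sweet potato with both tight: 2.332 servings and 2.754 servings → $5.42.
avocado + banana: the both-tight solution has a negative serving — not a feasible corner.
avocado + carrots: intersection lies outside the first quadrant.
sweet potato + banana with both tight: 2.143 servings and 5.857 servings → $1.74.
sweet potato + carrots with both tight: 0.4694 servings and 10.04 servings → $3.70.
banana + carrots: the both-tight solution has a negative serving — not a feasible corner.
So the least-cost plan costs $1.74.

$1.74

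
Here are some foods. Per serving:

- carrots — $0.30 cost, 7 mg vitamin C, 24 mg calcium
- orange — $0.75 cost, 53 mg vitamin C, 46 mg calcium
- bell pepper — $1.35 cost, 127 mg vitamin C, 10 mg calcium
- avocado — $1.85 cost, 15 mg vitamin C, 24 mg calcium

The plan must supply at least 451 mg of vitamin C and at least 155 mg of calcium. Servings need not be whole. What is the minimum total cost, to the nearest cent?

Minimising a linear cost over {vitamin C ≥ 451, calcium ≥ 155, servings ≥ 0} — the optimum is at a vertex, using one or two foods.
carrots only: max(451/7, 155/24) = 64.43 servings → $19.33.
orange only: max(451/53, 155/46) = 8.509 servings → $6.38.
bell pepper only: max(451/127, 155/10) = 15.5 servings → $20.93.
avocado only: max(451/15, 155/24) = 30.07 servings → $55.62.
carrots + orange with both targets exact would need a negative amount; discard.
carrots + bell pepper with both tight: 5.096 servings and 3.27 servings → $5.94.
carrots + avocado: the both-tight solution has a negative serving — not a feasible corner.
orange + bell pepper with both tight: 2.857 servings and 2.359 servings → $5.33.
orange + avocado: the both-tight solution has a negative serving — not a feasible corner.
bell pepper + avocado with both tight: 2.933 servings and 5.236 servings → $13.65.
Cheapest feasible corner: $5.33.

$5.33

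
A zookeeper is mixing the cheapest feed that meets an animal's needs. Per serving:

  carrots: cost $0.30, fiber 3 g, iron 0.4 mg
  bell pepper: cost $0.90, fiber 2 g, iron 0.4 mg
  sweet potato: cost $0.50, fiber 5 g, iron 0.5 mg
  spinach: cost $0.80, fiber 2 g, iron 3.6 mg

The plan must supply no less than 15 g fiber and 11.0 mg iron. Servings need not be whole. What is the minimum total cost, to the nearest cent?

carrots only: max(15/3, 11.0/0.4) = 27.5 servings → $8.25.
bell pepper only: max(15/2, 11.0/0.4) = 27.5 servings → $24.75.
sweet potato only: max(15/5, 11.0/0.5) = 22 servings → $11.00.
spinach only: max(15/2, 11.0/3.6) = 7.5 servings → $6.00.
carrots + bell pepper: the both-tight solution has a negative serving — not a feasible corner.
carrots + sweet potato: the both-tight solution has a negative serving — not a feasible corner.
carrots + spinach with both tight: 3.2 servings and 2.7 servings → $3.12.
bell pepper + sweet potato with both targets exact would need a negative amount; discard.
bell pepper + spinach with both tight: 5 servings and 2.5 servings → $6.50.
sweet potato + spinach with both tight: 1.882 servings and 2.794 servings → $3.18.
So the least-cost plan costs $3.12.

$3.12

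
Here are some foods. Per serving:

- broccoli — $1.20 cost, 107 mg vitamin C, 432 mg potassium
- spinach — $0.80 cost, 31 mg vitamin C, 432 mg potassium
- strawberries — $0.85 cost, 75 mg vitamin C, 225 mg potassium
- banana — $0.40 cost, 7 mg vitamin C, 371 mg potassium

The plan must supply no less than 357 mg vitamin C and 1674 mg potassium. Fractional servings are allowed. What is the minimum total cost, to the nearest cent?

$4.22

Minimising a linear cost over {vitamin C ≥ 357, potassium ≥ 1674, servings ≥ 0} — the optimum is at a vertex, using one or two foods.
broccoli only: max(357/107, 1674/432) = 3.875 servings → $4.65.
spinach only: max(357/31, 1674/432) = 11.52 servings → $9.21.
strawberries only: max(357/75, 1674/225) = 7.44 servings → $6.32.
banana only: max(357/7, 1674/371) = 51 servings → $20.40.
broccoli + spinach with both tight: 3.117 servings and 0.7582 servings → $4.35.
broccoli + strawberries: the both-tight solution has a negative serving — not a feasible corner.
broccoli + banana with both tight: 3.292 servings and 0.6788 servings → $4.22.
spinach + strawberries with both tight: 1.779 servings and 4.025 servings → $4.84.
spinach + banana with both targets exact would need a negative amount; discard.
strawberries + banana with both tight: 4.599 servings and 1.723 servings → $4.60.
So the least-cost plan costs $4.22.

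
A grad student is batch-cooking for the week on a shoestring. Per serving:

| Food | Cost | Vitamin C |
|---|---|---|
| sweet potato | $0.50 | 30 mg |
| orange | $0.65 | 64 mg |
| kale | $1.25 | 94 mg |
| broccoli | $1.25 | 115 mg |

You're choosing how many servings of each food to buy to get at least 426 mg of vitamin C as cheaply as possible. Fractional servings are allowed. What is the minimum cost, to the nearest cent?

$4.33

Cost per mg of vitamin C: orange $0.0102, broccoli $0.0109, kale $0.0133, sweet potato $0.0167.
With no serving limits, use only orange: 426 mg / 64 mg = 6.656 servings × $0.65 = $4.33.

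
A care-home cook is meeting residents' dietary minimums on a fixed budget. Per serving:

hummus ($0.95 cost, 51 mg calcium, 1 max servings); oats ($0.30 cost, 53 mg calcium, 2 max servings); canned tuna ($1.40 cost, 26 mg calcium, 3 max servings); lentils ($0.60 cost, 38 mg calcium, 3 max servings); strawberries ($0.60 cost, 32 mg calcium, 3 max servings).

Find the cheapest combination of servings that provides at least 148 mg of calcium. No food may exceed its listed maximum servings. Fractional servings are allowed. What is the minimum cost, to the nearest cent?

$1.26

Cost per mg of calcium: oats $0.0057, lentils $0.0158, hummus $0.0186, strawberries $0.0187, canned tuna $0.0538.
Take 2 servings of oats: +106.0 mg calcium for $0.60 (total $0.60, still need 42.0 mg).
Take 1.105 servings of lentils: +42.0 mg calcium for $0.66 (total $1.26, still need 0.0 mg).
Filling from the cheapest source first is optimal under one linear minimum: $1.26.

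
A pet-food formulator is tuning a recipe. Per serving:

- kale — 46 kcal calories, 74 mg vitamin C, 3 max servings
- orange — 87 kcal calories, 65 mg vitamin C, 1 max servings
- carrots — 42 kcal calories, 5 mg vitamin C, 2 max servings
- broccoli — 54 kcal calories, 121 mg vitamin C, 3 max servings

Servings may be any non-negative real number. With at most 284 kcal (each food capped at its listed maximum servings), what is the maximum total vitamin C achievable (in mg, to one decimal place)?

Vitamin C per kcal: broccoli 2.241, kale 1.609, orange 0.7471, carrots 0.119.
Take 3 servings of broccoli: uses 162 kcal, +363.0 mg vitamin C (running total 363.0 mg).
Take 2.652 servings of kale: uses 122 kcal, +196.3 mg vitamin C (running total 559.3 mg).
Filling greedily by vitamin C-per-kcal is optimal for one linear limit, giving 559.3 mg.

559.3 mg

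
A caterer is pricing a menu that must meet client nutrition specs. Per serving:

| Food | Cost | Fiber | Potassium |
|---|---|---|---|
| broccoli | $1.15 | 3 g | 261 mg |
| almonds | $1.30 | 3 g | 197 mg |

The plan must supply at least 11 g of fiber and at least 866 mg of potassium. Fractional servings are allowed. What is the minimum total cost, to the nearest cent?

Check every corner: each single food scaled to meet both minima, and each pair solved so both constraints bind.
broccoli only: max(11/3, 866/261) = 3.667 servings → $4.22.
almonds only: max(11/3, 866/197) = 4.396 servings → $5.71.
broccoli + almonds with both tight: 2.245 servings and 1.422 servings → $4.43.
So the least-cost plan costs $4.22.

$4.22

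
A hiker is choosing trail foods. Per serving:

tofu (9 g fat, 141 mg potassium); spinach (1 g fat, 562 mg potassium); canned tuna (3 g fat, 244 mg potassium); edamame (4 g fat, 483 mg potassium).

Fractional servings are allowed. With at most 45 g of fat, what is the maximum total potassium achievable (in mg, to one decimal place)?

Potassium per g fat: spinach 562, edamame 120.8, canned tuna 81.33, tofu 15.67.
With no serving limits, spend the whole fat allowance on spinach: 45 g / 1 g × 562 mg = 25290.0 mg.

25290.0 mg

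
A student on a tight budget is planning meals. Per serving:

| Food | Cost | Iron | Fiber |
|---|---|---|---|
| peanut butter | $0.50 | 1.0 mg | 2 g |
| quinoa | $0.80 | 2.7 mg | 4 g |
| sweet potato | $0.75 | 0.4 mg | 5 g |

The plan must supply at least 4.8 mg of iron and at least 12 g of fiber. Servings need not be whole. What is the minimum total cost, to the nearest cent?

$2.12

This is a tiny linear program; its minimum lies at a vertex of the feasible set. List the vertices and price them.
peanut butter only: max(4.8/1.0, 12/2) = 6 servings → $3.00.
quinoa only: max(4.8/2.7, 12/4) = 3 servings → $2.40.
sweet potato only: max(4.8/0.4, 12/5) = 12 servings → $9.00.
peanut butter + quinoa with both targets exact would need a negative amount; discard.
peanut butter + sweet potato with both tight: 4.571 servings and 0.5714 servings → $2.71.
quinoa + sweet potato with both tight: 1.613 servings and 1.109 servings → $2.12.
The minimum over all feasible corners is $2.12.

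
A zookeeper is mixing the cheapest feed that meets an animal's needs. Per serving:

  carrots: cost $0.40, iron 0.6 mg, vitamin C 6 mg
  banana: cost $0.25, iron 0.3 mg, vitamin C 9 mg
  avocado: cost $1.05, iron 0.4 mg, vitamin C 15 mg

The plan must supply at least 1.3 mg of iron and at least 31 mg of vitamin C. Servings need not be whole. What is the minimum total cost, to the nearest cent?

An LP optimum is at a vertex; with two nutrient constraints at most two foods are used. Check each candidate.
carrots only: max(1.3/0.6, 31/6) = 5.167 servings → $2.07.
banana only: max(1.3/0.3, 31/9) = 4.333 servings → $1.08.
avocado only: max(1.3/0.4, 31/15) = 3.25 servings → $3.41.
carrots + banana with both tight: 0.6667 servings and 3 servings → $1.02.
carrots + avocado with both tight: 1.076 servings and 1.636 servings → $2.15.
banana + avocado: the both-tight solution has a negative serving — not a feasible corner.
So the least-cost plan costs $1.02.

$1.02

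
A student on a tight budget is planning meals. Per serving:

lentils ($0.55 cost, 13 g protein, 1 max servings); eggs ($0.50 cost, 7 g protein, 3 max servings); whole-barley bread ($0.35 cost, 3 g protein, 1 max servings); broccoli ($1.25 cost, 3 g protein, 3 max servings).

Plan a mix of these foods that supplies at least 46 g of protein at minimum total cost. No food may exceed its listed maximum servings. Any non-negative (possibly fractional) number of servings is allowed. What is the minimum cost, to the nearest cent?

Cost per g of protein: lentils $0.0423, eggs $0.0714, whole-barley bread $0.1167, broccoli $0.4167.
Take 1 serving of lentils: +13.0 g protein for $0.55 (total $0.55, still need 33.0 g).
Take 3 servings of eggs: +21.0 g protein for $1.50 (total $2.05, still need 12.0 g).
Take 1 serving of whole-barley bread: +3.0 g protein for $0.35 (total $2.40, still need 9.0 g).
Take 3 servings of broccoli: +9.0 g protein for $3.75 (total $6.15, still need 0.0 g).
Greedy by cheapest-per-g is optimal for a single linear constraint, so the minimum cost is $6.15.

$6.15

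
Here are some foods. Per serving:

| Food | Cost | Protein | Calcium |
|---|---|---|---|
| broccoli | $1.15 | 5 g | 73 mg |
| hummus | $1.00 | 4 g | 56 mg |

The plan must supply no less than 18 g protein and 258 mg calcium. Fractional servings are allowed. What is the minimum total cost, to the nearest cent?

$4.14

Check every corner: each single food scaled to meet both minima, and each pair solved so both constraints bind.
broccoli only: max(18/5, 258/73) = 3.6 servings → $4.14.
hummus only: max(18/4, 258/56) = 4.607 servings → $4.61.
broccoli + hummus with both tight: 2 servings and 2 servings → $4.30.
So the least-cost plan costs $4.14.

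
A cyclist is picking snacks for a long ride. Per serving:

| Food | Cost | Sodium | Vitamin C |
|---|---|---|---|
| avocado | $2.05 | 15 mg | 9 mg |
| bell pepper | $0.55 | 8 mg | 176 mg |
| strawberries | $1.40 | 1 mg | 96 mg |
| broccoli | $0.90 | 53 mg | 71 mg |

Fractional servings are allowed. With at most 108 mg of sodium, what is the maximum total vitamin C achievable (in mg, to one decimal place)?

Vitamin C per mg sodium: strawberries 96, bell pepper 22, broccoli 1.34, avocado 0.6.
With no serving limits, spend the whole sodium allowance on strawberries: 108 mg / 1 mg × 96 mg = 10368.0 mg.

10368.0 mg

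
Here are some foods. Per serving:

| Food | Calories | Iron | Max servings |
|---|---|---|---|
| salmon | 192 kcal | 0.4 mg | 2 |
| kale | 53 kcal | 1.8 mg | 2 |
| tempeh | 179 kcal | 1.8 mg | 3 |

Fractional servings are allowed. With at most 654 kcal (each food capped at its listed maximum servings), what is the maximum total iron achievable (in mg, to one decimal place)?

Iron per kcal: kale 0.03396, tempeh 0.01006, salmon 0.002083.
Take 2 servings of kale: uses 106 kcal, +3.6 mg iron (running total 3.6 mg).
Take 3 servings of tempeh: uses 537 kcal, +5.4 mg iron (running total 9.0 mg).
Take 0.05729 servings of salmon: uses 11 kcal, +0.0 mg iron (running total 9.0 mg).
Filling greedily by iron-per-kcal is optimal for one linear limit, giving 9.0 mg.

9.0 mg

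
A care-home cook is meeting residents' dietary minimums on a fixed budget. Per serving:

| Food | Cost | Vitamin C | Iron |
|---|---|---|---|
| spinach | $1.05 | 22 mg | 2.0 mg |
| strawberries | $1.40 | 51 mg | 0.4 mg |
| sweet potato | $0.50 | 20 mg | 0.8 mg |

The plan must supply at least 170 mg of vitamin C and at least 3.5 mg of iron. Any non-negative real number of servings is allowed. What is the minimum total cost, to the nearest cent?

$4.25

The cheapest plan sits at a corner of the feasible region — with two constraints it uses at most two foods.
spinach only: max(170/22, 3.5/2.0) = 7.727 servings → $8.11.
strawberries only: max(170/51, 3.5/0.4) = 8.75 servings → $12.25.
sweet potato only: max(170/20, 3.5/0.8) = 8.5 servings → $4.25.
spinach + strawberries with both tight: 1.186 servings and 2.822 servings → $5.20.
spinach + sweet potato with both targets exact would need a negative amount; discard.
strawberries + sweet potato with both tight: 2.012 servings and 3.369 servings → $4.50.
So the least-cost plan costs $4.25.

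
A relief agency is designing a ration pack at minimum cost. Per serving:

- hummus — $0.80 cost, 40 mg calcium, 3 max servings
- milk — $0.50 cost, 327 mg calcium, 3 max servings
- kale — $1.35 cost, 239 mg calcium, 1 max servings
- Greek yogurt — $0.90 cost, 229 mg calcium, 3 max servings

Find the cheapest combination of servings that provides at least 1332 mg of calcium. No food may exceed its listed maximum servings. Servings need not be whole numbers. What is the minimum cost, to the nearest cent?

Cost per mg of calcium: milk $0.0015, Greek yogurt $0.0039, kale $0.0056, hummus $0.0200.
Take 3 servings of milk: +981.0 mg calcium for $1.50 (total $1.50, still need 351.0 mg).
Take 1.533 servings of Greek yogurt: +351.0 mg calcium for $1.38 (total $2.88, still need 0.0 mg).
Greedy by cheapest-per-mg is optimal for a single linear constraint, so the minimum cost is $2.88.

$2.88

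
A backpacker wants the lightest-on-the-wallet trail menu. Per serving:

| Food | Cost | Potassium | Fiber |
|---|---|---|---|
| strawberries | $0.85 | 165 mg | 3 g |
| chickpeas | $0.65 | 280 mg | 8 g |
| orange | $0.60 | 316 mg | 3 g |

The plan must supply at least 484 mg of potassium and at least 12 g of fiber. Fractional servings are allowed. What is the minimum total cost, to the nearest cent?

$1.08

Compare the cost at each extreme point of the feasible region.
strawberries only: max(484/165, 12/3) = 4 servings → $3.40.
chickpeas only: max(484/280, 12/8) = 1.729 servings → $1.12.
orange only: max(484/316, 12/3) = 4 servings → $2.40.
strawberries + chickpeas with both tight: 1.067 servings and 1.1 servings → $1.62.
strawberries + orange: the both-tight solution has a negative serving — not a feasible corner.
chickpeas + orange with both tight: 1.386 servings and 0.3033 servings → $1.08.
Cheapest feasible corner: $1.08.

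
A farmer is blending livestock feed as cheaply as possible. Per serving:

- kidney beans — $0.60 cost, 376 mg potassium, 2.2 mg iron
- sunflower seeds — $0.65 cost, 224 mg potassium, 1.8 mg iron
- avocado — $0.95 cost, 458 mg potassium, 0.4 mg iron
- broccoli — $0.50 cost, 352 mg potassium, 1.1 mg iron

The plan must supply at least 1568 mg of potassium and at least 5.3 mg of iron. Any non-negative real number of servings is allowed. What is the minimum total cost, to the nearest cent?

$2.25

kidney beans only: max(1568/376, 5.3/2.2) = 4.17 servings → $2.50.
sunflower seeds only: max(1568/224, 5.3/1.8) = 7 servings → $4.55.
avocado only: max(1568/458, 5.3/0.4) = 13.25 servings → $12.59.
broccoli only: max(1568/352, 5.3/1.1) = 4.818 servings → $2.41.
kidney beans + sunflower seeds: the both-tight solution has a negative serving — not a feasible corner.
kidney beans + avocado with both tight: 2.1 servings and 1.699 servings → $2.87.
kidney beans + broccoli with both tight: 0.3902 servings and 4.038 servings → $2.25.
sunflower seeds + avocado with both tight: 2.45 servings and 2.225 servings → $3.71.
sunflower seeds + broccoli with both tight: 0.3636 servings and 4.223 servings → $2.35.
avocado + broccoli: intersection lies outside the first quadrant.
Cheapest feasible corner: $2.25.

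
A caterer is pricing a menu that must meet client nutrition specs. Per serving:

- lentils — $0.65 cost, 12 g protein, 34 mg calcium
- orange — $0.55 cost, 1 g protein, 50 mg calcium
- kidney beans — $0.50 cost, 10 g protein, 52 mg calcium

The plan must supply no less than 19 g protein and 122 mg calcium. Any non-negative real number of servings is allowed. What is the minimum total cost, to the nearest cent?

$1.17

For a min-cost LP with two ≥-constraints, a basic feasible solution has at most two positive variables.
lentils only: max(19/12, 122/34) = 3.588 servings → $2.33.
orange only: max(19/1, 122/50) = 19 servings → $10.45.
kidney beans only: max(19/10, 122/52) = 2.346 servings → $1.17.
lentils + orange with both tight: 1.463 servings and 1.445 servings → $1.75.
lentils + kidney beans with both targets exact would need a negative amount; discard.
orange + kidney beans with both tight: 0.5179 servings and 1.848 servings → $1.21.
So the least-cost plan costs $1.17.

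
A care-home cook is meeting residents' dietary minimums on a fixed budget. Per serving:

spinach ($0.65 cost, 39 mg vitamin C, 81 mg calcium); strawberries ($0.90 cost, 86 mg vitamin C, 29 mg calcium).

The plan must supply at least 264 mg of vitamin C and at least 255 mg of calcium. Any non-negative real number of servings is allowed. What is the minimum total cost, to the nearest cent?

$3.35

Check every corner: each single food scaled to meet both minima, and each pair solved so both constraints bind.
spinach only: max(264/39, 255/81) = 6.769 servings → $4.40.
strawberries only: max(264/86, 255/29) = 8.793 servings → $7.91.
spinach + strawberries with both tight: 2.446 servings and 1.96 servings → $3.35.
So the least-cost plan costs $3.35.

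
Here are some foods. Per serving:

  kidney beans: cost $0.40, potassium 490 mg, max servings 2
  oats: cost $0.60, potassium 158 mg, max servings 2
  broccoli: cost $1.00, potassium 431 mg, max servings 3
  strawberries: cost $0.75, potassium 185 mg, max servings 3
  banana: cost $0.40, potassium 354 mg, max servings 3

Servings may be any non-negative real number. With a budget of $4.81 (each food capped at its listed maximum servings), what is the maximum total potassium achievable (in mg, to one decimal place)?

3253.1 mg

Potassium per dollar: kidney beans 1225, banana 885, broccoli 431, oats 263.3, strawberries 246.7.
Take 2 servings of kidney beans: spends $0.80, +980.0 mg potassium (running total 980.0 mg).
Take 3 servings of banana: spends $1.20, +1062.0 mg potassium (running total 2042.0 mg).
Take 2.81 servings of broccoli: spends $2.81, +1211.1 mg potassium (running total 3253.1 mg).
Greedy by best ratio exhausts the cost allowance optimally: 3253.1 mg.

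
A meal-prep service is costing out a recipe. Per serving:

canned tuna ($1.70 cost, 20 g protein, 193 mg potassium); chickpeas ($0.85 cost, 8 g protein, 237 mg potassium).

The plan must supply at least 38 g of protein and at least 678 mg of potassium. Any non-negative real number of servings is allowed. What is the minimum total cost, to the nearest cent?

$3.56

For a min-cost LP with two ≥-constraints, a basic feasible solution has at most two positive variables.
canned tuna only: max(38/20, 678/193) = 3.513 servings → $5.97.
chickpeas only: max(38/8, 678/237) = 4.75 servings → $4.04.
canned tuna + chickpeas with both tight: 1.121 servings and 1.948 servings → $3.56.
So the least-cost plan costs $3.56.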